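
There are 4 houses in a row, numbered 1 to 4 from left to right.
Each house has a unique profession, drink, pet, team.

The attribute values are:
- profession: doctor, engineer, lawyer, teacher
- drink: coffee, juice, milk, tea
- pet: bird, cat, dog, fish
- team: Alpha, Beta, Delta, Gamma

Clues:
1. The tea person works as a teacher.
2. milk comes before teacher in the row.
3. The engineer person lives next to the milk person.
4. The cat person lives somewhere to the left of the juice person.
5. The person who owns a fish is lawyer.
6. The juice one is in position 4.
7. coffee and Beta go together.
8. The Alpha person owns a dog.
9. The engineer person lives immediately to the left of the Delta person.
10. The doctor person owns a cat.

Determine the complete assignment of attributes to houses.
Solution:

House | Profession | Drink | Pet | Team
---------------------------------------
  1   | engineer | coffee | bird | Beta
  2   | doctor | milk | cat | Delta
  3   | teacher | tea | dog | Alpha
  4   | lawyer | juice | fish | Gamma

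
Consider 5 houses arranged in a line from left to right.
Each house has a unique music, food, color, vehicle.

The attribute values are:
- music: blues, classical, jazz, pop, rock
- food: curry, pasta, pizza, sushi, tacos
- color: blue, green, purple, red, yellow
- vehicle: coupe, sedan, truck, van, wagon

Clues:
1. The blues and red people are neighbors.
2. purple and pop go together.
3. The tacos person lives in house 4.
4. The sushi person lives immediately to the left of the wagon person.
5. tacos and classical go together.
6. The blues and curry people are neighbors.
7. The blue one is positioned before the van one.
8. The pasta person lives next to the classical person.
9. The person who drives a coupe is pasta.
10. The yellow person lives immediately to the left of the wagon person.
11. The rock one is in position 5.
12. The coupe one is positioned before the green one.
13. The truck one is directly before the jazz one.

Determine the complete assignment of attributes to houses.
Solution:

House | Music | Food | Color | Vehicle
--------------------------------------
  1   | blues | sushi | yellow | truck
  2   | jazz | curry | red | wagon
  3   | pop | pasta | purple | coupe
  4   | classical | tacos | blue | sedan
  5   | rock | pizza | green | van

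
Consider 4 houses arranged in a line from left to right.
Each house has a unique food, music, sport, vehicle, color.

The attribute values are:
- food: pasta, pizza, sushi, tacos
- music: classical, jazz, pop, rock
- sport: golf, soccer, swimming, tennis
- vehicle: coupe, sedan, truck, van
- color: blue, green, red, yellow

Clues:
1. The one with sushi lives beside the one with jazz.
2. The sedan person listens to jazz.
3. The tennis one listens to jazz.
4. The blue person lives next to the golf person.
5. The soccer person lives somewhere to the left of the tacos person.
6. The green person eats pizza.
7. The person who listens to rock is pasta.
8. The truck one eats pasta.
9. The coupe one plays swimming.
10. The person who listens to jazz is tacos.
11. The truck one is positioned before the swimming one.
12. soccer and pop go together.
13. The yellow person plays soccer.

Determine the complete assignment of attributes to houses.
Solution:

House | Food | Music | Sport | Vehicle | Color
----------------------------------------------
  1   | sushi | pop | soccer | van | yellow
  2   | tacos | jazz | tennis | sedan | blue
  3   | pasta | rock | golf | truck | red
  4   | pizza | classical | swimming | coupe | green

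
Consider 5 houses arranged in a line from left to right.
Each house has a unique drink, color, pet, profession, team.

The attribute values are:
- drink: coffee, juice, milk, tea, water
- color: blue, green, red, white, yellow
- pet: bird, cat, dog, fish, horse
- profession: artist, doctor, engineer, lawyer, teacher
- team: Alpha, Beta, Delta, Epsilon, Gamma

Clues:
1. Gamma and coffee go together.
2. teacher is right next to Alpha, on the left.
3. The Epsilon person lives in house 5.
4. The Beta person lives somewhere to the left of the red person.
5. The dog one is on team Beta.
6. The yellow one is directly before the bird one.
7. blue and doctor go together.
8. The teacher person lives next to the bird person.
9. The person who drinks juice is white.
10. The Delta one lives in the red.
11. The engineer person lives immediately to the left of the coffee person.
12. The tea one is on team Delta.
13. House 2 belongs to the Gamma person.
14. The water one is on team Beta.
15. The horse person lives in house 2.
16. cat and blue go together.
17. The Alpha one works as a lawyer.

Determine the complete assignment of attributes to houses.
Solution:

House | Drink | Color | Pet | Profession | Team
-----------------------------------------------
  1   | water | green | dog | engineer | Beta
  2   | coffee | yellow | horse | teacher | Gamma
  3   | juice | white | bird | lawyer | Alpha
  4   | tea | red | fish | artist | Delta
  5   | milk | blue | cat | doctor | Epsilon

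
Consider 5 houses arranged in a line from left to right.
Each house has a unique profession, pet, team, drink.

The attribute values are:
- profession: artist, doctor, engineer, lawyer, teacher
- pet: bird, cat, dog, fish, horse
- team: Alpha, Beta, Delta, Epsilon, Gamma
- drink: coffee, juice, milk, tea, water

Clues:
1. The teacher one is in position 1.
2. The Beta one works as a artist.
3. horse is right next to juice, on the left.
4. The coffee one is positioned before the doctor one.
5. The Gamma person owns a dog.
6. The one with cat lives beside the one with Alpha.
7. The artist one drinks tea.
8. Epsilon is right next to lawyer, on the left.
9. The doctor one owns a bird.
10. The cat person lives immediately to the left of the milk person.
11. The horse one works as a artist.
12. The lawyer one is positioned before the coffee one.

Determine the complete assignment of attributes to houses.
Solution:

House | Profession | Pet | Team | Drink
---------------------------------------
  1   | teacher | cat | Epsilon | water
  2   | lawyer | fish | Alpha | milk
  3   | engineer | dog | Gamma | coffee
  4   | artist | horse | Beta | tea
  5   | doctor | bird | Delta | juice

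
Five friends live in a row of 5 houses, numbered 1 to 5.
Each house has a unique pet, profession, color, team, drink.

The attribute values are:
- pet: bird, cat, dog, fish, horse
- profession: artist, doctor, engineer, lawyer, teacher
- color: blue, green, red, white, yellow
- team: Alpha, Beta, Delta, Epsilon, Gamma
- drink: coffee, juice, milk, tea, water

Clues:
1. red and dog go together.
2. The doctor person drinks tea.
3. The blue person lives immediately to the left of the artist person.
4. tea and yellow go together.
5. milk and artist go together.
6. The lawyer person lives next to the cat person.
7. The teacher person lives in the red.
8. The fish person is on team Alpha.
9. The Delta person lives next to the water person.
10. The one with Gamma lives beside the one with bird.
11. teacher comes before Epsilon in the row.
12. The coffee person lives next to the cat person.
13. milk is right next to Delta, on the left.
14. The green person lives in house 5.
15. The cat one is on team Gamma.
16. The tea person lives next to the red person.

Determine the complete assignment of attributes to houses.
Solution:

House | Pet | Profession | Color | Team | Drink
-----------------------------------------------
  1   | fish | lawyer | blue | Alpha | coffee
  2   | cat | artist | white | Gamma | milk
  3   | bird | doctor | yellow | Delta | tea
  4   | dog | teacher | red | Beta | water
  5   | horse | engineer | green | Epsilon | juice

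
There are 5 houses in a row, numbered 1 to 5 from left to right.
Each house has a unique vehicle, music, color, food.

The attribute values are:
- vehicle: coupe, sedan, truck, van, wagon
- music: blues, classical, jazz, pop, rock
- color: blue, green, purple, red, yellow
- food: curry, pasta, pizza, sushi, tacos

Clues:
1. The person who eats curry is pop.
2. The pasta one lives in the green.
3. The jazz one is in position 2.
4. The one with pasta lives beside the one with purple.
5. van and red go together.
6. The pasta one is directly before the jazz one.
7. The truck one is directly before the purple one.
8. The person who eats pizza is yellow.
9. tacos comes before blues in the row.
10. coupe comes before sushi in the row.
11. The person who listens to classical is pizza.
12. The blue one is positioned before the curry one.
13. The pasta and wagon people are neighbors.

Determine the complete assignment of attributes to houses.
Solution:

House | Vehicle | Music | Color | Food
--------------------------------------
  1   | truck | rock | green | pasta
  2   | wagon | jazz | purple | tacos
  3   | coupe | classical | yellow | pizza
  4   | sedan | blues | blue | sushi
  5   | van | pop | red | curry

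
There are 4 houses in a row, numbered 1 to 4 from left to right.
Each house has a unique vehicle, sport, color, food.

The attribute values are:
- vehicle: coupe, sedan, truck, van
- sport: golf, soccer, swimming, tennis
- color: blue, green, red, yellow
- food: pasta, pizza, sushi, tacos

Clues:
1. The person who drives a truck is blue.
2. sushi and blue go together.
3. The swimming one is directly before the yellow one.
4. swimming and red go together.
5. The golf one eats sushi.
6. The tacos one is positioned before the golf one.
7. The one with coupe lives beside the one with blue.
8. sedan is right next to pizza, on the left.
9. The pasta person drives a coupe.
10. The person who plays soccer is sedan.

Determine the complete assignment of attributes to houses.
Solution:

House | Vehicle | Sport | Color | Food
--------------------------------------
  1   | sedan | soccer | green | tacos
  2   | van | swimming | red | pizza
  3   | coupe | tennis | yellow | pasta
  4   | truck | golf | blue | sushi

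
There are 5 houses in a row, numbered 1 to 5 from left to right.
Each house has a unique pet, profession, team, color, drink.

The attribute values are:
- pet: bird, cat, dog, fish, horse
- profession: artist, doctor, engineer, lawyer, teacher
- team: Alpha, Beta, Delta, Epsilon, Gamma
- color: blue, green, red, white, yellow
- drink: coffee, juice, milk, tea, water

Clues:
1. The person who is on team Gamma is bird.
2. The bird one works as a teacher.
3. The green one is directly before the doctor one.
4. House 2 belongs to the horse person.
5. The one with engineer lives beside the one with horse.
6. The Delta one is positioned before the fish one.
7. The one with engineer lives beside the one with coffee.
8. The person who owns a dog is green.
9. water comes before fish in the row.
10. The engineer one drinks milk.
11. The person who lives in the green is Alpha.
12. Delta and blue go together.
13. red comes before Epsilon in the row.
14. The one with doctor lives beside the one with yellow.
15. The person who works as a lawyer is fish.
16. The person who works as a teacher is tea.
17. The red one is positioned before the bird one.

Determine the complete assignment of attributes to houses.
Solution:

House | Pet | Profession | Team | Color | Drink
-----------------------------------------------
  1   | dog | engineer | Alpha | green | milk
  2   | horse | doctor | Beta | red | coffee
  3   | bird | teacher | Gamma | yellow | tea
  4   | cat | artist | Delta | blue | water
  5   | fish | lawyer | Epsilon | white | juice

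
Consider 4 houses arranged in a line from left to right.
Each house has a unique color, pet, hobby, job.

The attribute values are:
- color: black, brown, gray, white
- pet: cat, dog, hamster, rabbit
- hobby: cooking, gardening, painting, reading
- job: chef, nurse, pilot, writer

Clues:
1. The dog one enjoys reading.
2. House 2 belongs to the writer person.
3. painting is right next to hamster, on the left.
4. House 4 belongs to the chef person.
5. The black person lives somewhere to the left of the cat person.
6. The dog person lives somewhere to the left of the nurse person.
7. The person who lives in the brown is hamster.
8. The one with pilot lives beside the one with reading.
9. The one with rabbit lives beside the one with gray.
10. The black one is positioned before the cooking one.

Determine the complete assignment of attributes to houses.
Solution:

House | Color | Pet | Hobby | Job
---------------------------------
  1   | black | rabbit | gardening | pilot
  2   | gray | dog | reading | writer
  3   | white | cat | painting | nurse
  4   | brown | hamster | cooking | chef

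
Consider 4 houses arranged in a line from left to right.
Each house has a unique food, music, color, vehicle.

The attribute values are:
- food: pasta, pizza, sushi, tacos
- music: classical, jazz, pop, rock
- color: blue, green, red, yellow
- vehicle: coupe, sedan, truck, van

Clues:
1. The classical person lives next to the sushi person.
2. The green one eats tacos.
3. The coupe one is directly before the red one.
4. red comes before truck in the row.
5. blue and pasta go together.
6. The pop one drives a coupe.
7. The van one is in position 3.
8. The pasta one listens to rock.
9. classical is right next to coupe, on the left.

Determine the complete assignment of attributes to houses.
Solution:

House | Food | Music | Color | Vehicle
--------------------------------------
  1   | tacos | classical | green | sedan
  2   | sushi | pop | yellow | coupe
  3   | pizza | jazz | red | van
  4   | pasta | rock | blue | truck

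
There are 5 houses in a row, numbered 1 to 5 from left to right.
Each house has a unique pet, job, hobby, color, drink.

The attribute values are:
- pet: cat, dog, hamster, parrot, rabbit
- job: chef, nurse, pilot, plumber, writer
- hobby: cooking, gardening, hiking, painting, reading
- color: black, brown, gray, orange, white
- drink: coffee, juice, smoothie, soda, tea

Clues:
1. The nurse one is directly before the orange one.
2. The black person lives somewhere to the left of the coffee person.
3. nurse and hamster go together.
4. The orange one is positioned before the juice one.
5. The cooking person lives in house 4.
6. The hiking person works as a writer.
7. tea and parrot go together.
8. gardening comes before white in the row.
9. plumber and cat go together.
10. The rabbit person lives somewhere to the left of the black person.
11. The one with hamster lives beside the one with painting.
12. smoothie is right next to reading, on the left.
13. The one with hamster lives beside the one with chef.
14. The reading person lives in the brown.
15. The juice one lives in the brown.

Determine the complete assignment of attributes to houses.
Solution:

House | Pet | Job | Hobby | Color | Drink
-----------------------------------------
  1   | hamster | nurse | gardening | gray | soda
  2   | rabbit | chef | painting | orange | smoothie
  3   | cat | plumber | reading | brown | juice
  4   | parrot | pilot | cooking | black | tea
  5   | dog | writer | hiking | white | coffee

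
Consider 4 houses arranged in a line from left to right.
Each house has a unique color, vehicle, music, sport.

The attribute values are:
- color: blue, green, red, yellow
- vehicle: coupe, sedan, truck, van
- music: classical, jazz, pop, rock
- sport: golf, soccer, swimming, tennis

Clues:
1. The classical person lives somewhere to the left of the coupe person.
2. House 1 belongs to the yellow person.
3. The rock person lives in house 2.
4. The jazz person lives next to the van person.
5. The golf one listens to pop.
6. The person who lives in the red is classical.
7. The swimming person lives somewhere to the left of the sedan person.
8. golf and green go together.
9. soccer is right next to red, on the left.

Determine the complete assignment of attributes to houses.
Solution:

House | Color | Vehicle | Music | Sport
---------------------------------------
  1   | yellow | truck | jazz | swimming
  2   | blue | van | rock | soccer
  3   | red | sedan | classical | tennis
  4   | green | coupe | pop | golf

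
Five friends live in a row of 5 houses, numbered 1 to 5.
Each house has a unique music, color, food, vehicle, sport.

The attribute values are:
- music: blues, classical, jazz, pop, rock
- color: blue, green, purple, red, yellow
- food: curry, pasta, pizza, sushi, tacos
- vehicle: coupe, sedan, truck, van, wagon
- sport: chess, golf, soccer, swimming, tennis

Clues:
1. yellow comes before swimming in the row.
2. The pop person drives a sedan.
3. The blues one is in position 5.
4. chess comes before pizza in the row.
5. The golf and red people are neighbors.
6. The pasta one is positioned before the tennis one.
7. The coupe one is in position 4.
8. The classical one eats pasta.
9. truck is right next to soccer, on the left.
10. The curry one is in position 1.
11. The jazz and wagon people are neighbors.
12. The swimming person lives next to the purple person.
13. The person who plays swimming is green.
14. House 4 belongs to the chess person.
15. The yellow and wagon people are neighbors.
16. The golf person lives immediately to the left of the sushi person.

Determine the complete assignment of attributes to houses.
Solution:

House | Music | Color | Food | Vehicle | Sport
----------------------------------------------
  1   | jazz | yellow | curry | truck | golf
  2   | rock | red | sushi | wagon | soccer
  3   | pop | green | tacos | sedan | swimming
  4   | classical | purple | pasta | coupe | chess
  5   | blues | blue | pizza | van | tennis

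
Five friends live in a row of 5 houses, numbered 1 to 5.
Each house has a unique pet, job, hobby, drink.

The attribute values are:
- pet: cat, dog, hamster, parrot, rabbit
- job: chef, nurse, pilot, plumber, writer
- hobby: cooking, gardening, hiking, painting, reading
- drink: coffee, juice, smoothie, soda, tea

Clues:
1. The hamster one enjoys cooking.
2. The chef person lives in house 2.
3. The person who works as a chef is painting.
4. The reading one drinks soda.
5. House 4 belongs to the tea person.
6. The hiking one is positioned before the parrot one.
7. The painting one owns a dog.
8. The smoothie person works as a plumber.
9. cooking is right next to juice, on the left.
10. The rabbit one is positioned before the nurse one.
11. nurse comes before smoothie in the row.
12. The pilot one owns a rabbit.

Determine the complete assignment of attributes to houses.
Solution:

House | Pet | Job | Hobby | Drink
---------------------------------
  1   | hamster | writer | cooking | coffee
  2   | dog | chef | painting | juice
  3   | rabbit | pilot | reading | soda
  4   | cat | nurse | hiking | tea
  5   | parrot | plumber | gardening | smoothie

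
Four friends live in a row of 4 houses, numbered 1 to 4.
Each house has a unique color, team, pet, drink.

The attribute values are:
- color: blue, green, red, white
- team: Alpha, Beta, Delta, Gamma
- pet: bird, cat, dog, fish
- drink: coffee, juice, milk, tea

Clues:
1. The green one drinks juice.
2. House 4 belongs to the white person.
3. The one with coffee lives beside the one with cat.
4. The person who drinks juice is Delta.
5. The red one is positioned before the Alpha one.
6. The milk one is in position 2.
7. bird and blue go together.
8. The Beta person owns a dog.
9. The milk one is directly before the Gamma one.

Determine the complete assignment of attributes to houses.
Solution:

House | Color | Team | Pet | Drink
----------------------------------
  1   | green | Delta | fish | juice
  2   | red | Beta | dog | milk
  3   | blue | Gamma | bird | coffee
  4   | white | Alpha | cat | tea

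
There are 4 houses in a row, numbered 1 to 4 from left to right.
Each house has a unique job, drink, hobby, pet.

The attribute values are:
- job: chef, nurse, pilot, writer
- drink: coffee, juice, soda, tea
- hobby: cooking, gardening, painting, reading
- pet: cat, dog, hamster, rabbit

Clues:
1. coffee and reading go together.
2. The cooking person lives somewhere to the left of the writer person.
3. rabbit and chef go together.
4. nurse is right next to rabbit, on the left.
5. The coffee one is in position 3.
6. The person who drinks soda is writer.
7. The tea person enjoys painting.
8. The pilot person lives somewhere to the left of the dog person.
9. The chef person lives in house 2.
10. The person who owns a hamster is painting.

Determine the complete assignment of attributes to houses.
Solution:

House | Job | Drink | Hobby | Pet
---------------------------------
  1   | nurse | tea | painting | hamster
  2   | chef | juice | cooking | rabbit
  3   | pilot | coffee | reading | cat
  4   | writer | soda | gardening | dog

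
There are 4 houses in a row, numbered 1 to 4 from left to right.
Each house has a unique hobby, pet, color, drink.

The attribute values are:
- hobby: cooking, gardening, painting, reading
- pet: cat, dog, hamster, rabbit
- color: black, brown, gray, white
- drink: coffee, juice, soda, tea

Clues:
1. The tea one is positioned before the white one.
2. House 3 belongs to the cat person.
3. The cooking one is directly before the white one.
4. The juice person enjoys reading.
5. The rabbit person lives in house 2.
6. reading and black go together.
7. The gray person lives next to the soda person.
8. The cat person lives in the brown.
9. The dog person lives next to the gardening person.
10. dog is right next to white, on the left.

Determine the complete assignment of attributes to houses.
Solution:

House | Hobby | Pet | Color | Drink
-----------------------------------
  1   | cooking | dog | gray | tea
  2   | gardening | rabbit | white | soda
  3   | painting | cat | brown | coffee
  4   | reading | hamster | black | juice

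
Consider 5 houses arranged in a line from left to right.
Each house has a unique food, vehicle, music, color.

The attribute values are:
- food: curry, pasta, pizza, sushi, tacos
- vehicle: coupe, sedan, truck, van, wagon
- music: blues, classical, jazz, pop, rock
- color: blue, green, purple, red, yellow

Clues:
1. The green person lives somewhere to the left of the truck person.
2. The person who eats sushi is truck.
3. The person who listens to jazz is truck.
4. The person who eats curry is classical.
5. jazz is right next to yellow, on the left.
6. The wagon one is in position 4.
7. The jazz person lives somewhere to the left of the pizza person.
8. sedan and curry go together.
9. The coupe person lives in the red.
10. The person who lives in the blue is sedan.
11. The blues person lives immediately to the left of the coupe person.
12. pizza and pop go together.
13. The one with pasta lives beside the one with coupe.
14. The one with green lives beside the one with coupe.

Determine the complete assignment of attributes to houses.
Solution:

House | Food | Vehicle | Music | Color
--------------------------------------
  1   | pasta | van | blues | green
  2   | tacos | coupe | rock | red
  3   | sushi | truck | jazz | purple
  4   | pizza | wagon | pop | yellow
  5   | curry | sedan | classical | blue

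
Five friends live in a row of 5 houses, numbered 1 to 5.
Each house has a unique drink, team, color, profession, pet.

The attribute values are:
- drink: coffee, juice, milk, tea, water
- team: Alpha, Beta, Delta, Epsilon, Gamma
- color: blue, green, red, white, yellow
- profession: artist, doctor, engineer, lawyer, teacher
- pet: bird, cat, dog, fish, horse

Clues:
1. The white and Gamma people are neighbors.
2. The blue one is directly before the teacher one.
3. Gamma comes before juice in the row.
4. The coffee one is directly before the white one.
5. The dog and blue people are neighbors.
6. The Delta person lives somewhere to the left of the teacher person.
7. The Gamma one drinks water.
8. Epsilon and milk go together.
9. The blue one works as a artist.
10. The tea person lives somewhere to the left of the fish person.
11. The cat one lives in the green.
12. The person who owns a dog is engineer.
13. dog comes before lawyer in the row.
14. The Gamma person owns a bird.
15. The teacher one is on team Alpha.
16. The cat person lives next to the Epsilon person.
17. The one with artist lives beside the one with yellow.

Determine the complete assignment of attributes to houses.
Solution:

House | Drink | Team | Color | Profession | Pet
-----------------------------------------------
  1   | coffee | Delta | green | doctor | cat
  2   | milk | Epsilon | white | engineer | dog
  3   | water | Gamma | blue | artist | bird
  4   | tea | Alpha | yellow | teacher | horse
  5   | juice | Beta | red | lawyer | fish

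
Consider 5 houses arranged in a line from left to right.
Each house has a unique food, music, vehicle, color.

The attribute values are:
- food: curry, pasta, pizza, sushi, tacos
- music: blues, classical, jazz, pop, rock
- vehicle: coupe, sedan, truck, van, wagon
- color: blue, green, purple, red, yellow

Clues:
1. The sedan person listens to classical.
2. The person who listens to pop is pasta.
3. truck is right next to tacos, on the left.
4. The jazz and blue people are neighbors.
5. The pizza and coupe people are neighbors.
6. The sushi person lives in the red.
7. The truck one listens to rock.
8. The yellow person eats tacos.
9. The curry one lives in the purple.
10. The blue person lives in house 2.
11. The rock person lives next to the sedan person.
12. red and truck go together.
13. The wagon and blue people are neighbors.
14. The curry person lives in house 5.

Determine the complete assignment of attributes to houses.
Solution:

House | Food | Music | Vehicle | Color
--------------------------------------
  1   | pizza | jazz | wagon | green
  2   | pasta | pop | coupe | blue
  3   | sushi | rock | truck | red
  4   | tacos | classical | sedan | yellow
  5   | curry | blues | van | purple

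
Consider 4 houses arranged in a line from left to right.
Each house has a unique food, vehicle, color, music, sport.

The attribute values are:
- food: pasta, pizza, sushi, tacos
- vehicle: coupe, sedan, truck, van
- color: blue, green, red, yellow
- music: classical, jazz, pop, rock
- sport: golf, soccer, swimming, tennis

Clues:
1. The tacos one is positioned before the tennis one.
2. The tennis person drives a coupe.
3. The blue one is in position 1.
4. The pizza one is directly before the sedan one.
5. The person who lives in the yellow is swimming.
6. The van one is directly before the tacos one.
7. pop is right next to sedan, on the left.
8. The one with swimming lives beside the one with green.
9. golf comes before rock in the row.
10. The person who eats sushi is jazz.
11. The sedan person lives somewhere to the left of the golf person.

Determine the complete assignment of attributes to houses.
Solution:

House | Food | Vehicle | Color | Music | Sport
----------------------------------------------
  1   | pizza | van | blue | pop | soccer
  2   | tacos | sedan | yellow | classical | swimming
  3   | sushi | truck | green | jazz | golf
  4   | pasta | coupe | red | rock | tennis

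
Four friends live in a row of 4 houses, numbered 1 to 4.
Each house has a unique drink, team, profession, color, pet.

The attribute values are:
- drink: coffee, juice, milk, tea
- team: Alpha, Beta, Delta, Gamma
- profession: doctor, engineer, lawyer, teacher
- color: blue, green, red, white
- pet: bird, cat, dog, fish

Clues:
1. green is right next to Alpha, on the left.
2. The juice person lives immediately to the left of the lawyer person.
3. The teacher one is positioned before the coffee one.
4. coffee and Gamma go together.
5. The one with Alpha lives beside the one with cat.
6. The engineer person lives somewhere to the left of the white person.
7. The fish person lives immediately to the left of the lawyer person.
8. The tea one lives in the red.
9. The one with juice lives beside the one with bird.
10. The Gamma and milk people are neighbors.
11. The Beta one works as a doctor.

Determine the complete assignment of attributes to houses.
Solution:

House | Drink | Team | Profession | Color | Pet
-----------------------------------------------
  1   | juice | Delta | teacher | green | fish
  2   | tea | Alpha | lawyer | red | bird
  3   | coffee | Gamma | engineer | blue | cat
  4   | milk | Beta | doctor | white | dog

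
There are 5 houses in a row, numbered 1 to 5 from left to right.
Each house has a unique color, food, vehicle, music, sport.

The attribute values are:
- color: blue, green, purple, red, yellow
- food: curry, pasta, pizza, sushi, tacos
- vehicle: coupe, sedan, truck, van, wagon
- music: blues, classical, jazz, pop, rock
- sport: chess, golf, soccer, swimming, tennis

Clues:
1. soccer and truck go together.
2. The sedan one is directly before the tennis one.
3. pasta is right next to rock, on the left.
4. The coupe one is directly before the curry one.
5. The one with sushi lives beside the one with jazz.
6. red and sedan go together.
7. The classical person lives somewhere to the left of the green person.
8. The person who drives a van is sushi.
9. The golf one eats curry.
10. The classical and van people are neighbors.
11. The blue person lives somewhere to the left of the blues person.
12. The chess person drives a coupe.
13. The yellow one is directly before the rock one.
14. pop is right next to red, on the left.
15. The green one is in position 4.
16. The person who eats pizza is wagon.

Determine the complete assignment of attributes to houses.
Solution:

House | Color | Food | Vehicle | Music | Sport
----------------------------------------------
  1   | yellow | pasta | coupe | pop | chess
  2   | red | curry | sedan | rock | golf
  3   | blue | pizza | wagon | classical | tennis
  4   | green | sushi | van | blues | swimming
  5   | purple | tacos | truck | jazz | soccer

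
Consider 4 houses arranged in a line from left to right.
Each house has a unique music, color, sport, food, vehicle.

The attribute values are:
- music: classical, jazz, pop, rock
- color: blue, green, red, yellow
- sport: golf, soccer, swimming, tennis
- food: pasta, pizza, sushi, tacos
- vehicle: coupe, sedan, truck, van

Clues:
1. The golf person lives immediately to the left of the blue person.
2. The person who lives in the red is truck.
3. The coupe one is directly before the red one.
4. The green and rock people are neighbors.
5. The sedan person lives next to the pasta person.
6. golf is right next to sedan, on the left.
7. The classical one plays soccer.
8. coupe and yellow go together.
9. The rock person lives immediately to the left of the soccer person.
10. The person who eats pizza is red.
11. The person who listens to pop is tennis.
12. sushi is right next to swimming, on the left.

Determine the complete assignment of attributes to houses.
Solution:

House | Music | Color | Sport | Food | Vehicle
----------------------------------------------
  1   | jazz | green | golf | sushi | van
  2   | rock | blue | swimming | tacos | sedan
  3   | classical | yellow | soccer | pasta | coupe
  4   | pop | red | tennis | pizza | truck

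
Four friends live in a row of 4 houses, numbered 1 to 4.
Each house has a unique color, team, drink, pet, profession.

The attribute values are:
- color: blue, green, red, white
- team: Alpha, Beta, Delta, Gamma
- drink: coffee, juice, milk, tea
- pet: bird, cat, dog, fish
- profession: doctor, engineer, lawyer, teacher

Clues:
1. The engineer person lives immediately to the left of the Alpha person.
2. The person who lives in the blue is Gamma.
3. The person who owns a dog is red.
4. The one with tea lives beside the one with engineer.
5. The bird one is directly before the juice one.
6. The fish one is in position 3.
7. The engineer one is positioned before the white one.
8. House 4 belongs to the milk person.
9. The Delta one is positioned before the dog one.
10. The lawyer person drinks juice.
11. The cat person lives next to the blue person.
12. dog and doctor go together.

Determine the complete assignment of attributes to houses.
Solution:

House | Color | Team | Drink | Pet | Profession
-----------------------------------------------
  1   | green | Delta | tea | cat | teacher
  2   | blue | Gamma | coffee | bird | engineer
  3   | white | Alpha | juice | fish | lawyer
  4   | red | Beta | milk | dog | doctor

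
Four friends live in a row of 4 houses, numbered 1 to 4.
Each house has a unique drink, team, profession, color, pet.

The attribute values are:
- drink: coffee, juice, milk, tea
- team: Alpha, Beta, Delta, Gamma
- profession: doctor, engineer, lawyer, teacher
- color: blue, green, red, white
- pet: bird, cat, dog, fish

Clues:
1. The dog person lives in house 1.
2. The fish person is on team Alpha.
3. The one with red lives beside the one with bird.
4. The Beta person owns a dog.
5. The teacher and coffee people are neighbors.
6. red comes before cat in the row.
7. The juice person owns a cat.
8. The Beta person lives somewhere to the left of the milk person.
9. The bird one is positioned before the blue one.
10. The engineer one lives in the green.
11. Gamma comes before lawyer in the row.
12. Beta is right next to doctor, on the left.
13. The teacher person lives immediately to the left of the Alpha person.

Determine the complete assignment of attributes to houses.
Solution:

House | Drink | Team | Profession | Color | Pet
-----------------------------------------------
  1   | tea | Beta | teacher | white | dog
  2   | coffee | Alpha | doctor | red | fish
  3   | milk | Gamma | engineer | green | bird
  4   | juice | Delta | lawyer | blue | cat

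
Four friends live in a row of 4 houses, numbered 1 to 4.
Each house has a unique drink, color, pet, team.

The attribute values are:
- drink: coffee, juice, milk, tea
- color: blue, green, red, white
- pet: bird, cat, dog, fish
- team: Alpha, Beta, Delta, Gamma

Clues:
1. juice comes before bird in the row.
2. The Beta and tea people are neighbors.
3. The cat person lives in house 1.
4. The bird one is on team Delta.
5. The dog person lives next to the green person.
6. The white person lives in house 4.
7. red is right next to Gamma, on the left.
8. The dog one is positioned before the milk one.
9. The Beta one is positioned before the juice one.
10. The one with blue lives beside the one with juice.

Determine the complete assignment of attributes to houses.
Solution:

House | Drink | Color | Pet | Team
----------------------------------
  1   | coffee | red | cat | Beta
  2   | tea | blue | dog | Gamma
  3   | juice | green | fish | Alpha
  4   | milk | white | bird | Delta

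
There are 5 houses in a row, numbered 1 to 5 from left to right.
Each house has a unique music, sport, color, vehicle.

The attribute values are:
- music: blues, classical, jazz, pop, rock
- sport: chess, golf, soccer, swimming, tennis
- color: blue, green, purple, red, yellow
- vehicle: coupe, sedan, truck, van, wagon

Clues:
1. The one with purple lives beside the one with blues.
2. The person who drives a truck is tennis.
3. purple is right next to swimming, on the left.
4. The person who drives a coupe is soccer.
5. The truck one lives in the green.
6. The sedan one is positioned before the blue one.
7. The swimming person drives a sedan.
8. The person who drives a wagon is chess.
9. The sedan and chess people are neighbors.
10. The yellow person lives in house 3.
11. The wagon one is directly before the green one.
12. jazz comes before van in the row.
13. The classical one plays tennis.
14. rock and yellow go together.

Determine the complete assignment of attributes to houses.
Solution:

House | Music | Sport | Color | Vehicle
---------------------------------------
  1   | jazz | soccer | purple | coupe
  2   | blues | swimming | red | sedan
  3   | rock | chess | yellow | wagon
  4   | classical | tennis | green | truck
  5   | pop | golf | blue | van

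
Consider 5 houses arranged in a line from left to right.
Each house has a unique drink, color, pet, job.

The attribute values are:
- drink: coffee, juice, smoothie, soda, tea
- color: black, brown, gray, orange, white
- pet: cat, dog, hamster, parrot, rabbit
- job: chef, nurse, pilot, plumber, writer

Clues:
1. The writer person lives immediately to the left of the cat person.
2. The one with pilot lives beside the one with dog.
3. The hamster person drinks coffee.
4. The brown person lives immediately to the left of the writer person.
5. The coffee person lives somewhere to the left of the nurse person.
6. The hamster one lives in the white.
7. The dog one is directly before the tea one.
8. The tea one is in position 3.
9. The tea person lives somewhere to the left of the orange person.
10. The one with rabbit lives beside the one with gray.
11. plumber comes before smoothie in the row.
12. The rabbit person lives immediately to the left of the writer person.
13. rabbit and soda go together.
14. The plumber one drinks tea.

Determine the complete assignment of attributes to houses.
Solution:

House | Drink | Color | Pet | Job
---------------------------------
  1   | soda | brown | rabbit | pilot
  2   | juice | gray | dog | writer
  3   | tea | black | cat | plumber
  4   | coffee | white | hamster | chef
  5   | smoothie | orange | parrot | nurse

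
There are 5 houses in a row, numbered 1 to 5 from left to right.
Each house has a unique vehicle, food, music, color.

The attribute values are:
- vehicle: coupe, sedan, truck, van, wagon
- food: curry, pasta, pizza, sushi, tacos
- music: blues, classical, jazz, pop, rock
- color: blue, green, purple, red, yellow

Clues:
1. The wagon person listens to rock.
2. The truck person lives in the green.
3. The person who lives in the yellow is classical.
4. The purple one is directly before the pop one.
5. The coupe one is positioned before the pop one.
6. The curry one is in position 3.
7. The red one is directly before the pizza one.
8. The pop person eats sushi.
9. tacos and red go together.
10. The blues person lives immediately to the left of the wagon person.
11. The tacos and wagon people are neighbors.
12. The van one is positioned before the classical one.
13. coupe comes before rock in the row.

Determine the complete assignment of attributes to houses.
Solution:

House | Vehicle | Food | Music | Color
--------------------------------------
  1   | coupe | tacos | blues | red
  2   | wagon | pizza | rock | blue
  3   | van | curry | jazz | purple
  4   | truck | sushi | pop | green
  5   | sedan | pasta | classical | yellow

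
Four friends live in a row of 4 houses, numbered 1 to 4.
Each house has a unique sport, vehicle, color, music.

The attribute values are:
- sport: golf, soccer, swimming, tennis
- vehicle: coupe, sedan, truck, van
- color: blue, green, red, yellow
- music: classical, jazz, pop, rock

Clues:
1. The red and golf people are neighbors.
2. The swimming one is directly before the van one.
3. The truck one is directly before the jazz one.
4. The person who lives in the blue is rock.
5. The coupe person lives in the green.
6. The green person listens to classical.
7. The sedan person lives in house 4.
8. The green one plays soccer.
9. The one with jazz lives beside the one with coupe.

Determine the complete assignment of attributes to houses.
Solution:

House | Sport | Vehicle | Color | Music
---------------------------------------
  1   | swimming | truck | red | pop
  2   | golf | van | yellow | jazz
  3   | soccer | coupe | green | classical
  4   | tennis | sedan | blue | rock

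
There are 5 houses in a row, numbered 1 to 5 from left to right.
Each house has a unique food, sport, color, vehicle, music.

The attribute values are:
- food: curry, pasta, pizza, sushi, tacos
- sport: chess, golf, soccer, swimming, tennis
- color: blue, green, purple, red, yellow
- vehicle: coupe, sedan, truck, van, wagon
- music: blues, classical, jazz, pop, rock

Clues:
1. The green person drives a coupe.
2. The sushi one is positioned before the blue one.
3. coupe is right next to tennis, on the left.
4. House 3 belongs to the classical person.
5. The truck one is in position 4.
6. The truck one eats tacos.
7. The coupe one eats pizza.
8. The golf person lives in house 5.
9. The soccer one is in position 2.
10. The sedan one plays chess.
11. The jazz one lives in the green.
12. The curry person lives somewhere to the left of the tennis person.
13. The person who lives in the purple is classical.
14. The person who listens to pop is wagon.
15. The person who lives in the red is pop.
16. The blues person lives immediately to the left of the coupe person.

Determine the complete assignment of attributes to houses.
Solution:

House | Food | Sport | Color | Vehicle | Music
----------------------------------------------
  1   | curry | chess | yellow | sedan | blues
  2   | pizza | soccer | green | coupe | jazz
  3   | sushi | tennis | purple | van | classical
  4   | tacos | swimming | blue | truck | rock
  5   | pasta | golf | red | wagon | pop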